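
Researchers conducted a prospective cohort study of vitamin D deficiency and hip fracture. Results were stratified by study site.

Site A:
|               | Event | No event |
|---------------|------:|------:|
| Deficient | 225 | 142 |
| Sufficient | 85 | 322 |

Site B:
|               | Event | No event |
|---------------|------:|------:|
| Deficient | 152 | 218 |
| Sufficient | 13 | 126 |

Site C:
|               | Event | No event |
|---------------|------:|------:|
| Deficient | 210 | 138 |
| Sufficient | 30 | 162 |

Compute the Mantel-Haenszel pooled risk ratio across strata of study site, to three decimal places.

3.394

RR_MH = Σ(aᵢ·n₀ᵢ/nᵢ) / Σ(cᵢ·n₁ᵢ/nᵢ), with n₁ᵢ = aᵢ+bᵢ (exposed), n₀ᵢ = cᵢ+dᵢ (unexposed), nᵢ = n₁ᵢ+n₀ᵢ.
Stratum 1 (Site A): n₁ = 367, n₀ = 407, n = 774; a·n₀/n = 225·407/774 = 118.3140; c·n₁/n = 85·367/774 = 40.3036
Stratum 2 (Site B): n₁ = 370, n₀ = 139, n = 509; a·n₀/n = 152·139/509 = 41.5088; c·n₁/n = 13·370/509 = 9.4499
Stratum 3 (Site C): n₁ = 348, n₀ = 192, n = 540; a·n₀/n = 210·192/540 = 74.6667; c·n₁/n = 30·348/540 = 19.3333
RR_MH = (118.3140 + 41.5088 + 74.6667) / (40.3036 + 9.4499 + 19.3333) = 234.4895 / 69.0869 = 3.39413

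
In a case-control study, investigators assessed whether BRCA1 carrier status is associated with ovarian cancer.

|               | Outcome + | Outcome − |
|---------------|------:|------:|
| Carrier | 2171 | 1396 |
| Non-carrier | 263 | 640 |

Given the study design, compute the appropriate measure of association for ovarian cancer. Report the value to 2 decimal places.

3.78

Cells: a = 2171, b = 1396, c = 263, d = 640.
This is a case-control study: participants were sampled on outcome status, so risks in the source population cannot be estimated directly — relative risk is not valid here. The odds ratio is the appropriate measure.
OR = (a·d)/(b·c) = (2171 × 640) / (1396 × 263) = 1389440 / 367148 = 3.78441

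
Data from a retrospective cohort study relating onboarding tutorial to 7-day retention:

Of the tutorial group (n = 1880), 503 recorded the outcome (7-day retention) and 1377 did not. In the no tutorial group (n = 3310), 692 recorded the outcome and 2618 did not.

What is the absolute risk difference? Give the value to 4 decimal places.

0.0585

From the description: a = 503, b = 1377, c = 692, d = 2618.
Risk in exposed = 503/1880 = 0.267553; risk in unexposed = 692/3310 = 0.209063.
Risk difference = 0.267553 − 0.209063 = 0.058490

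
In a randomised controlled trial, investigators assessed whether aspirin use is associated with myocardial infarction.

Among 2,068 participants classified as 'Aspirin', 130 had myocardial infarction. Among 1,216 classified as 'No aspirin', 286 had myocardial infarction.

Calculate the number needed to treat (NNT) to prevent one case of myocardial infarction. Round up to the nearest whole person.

6

Risk in treated group = 130/2068 = 0.06286; risk in control = 286/1216 = 0.23520.
Absolute risk reduction = 0.23520 − 0.06286 = 0.17233
NNT = 1 / ARR = 1 / 0.17233 = 5.803 → round up → 6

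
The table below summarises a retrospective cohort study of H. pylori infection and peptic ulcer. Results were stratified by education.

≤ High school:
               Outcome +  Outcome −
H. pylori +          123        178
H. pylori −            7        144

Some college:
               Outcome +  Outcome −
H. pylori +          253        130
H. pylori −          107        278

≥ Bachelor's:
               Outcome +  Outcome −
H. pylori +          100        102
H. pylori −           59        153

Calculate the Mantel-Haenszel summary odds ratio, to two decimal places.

4.74

OR_MH = Σ(aᵢdᵢ/nᵢ) / Σ(bᵢcᵢ/nᵢ), where nᵢ is the stratum total.
Stratum 1 (≤ High school): n = 452; a·d/n = 123·144/452 = 39.1858; b·c/n = 178·7/452 = 2.7566
Stratum 2 (Some college): n = 768; a·d/n = 253·278/768 = 91.5807; b·c/n = 130·107/768 = 18.1120
Stratum 3 (≥ Bachelor's): n = 414; a·d/n = 100·153/414 = 36.9565; b·c/n = 102·59/414 = 14.5362
OR_MH = (39.1858 + 91.5807 + 36.9565) / (2.7566 + 18.1120 + 14.5362) = 167.7231 / 35.4048 = 4.73729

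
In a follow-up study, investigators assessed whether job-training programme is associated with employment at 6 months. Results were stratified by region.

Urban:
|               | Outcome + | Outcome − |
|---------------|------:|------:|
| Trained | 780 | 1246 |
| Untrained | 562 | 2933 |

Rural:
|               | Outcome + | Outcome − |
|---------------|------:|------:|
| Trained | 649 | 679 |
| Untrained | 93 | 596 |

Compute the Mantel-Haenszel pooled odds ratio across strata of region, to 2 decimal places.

3.83

OR_MH = Σ(aᵢdᵢ/nᵢ) / Σ(bᵢcᵢ/nᵢ), where nᵢ is the stratum total.
Stratum 1 (Urban): n = 5521; a·d/n = 780·2933/5521 = 414.3706; b·c/n = 1246·562/5521 = 126.8343
Stratum 2 (Rural): n = 2017; a·d/n = 649·596/2017 = 191.7719; b·c/n = 679·93/2017 = 31.3074
OR_MH = (414.3706 + 191.7719) / (126.8343 + 31.3074) = 606.1425 / 158.1417 = 3.83291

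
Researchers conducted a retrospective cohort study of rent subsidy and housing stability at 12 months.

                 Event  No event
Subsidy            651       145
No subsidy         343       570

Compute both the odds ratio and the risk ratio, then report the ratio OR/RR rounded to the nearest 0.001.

3.427

Cells: a = 651, b = 145, c = 343, d = 570.
OR = (651·570)/(145·343) = 371070/49735 = 7.46094
Risk in exposed = 651/796 = 0.81784; risk in unexposed = 343/913 = 0.37568; RR = 2.17693
OR/RR = 7.46094 / 2.17693 = 3.42728
The outcome is not rare, so the OR lies further from 1 than the RR.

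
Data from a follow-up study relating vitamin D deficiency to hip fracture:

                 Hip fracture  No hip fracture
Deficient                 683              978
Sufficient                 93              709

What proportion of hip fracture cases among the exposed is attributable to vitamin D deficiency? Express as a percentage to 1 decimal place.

Cells: a = 683, b = 978, c = 93, d = 709.
Risk in exposed = 683/1661 = 0.41120; risk in unexposed = 93/802 = 0.11596.
RR = 0.41120/0.11596 = 3.54603
AR% = (RR − 1)/RR × 100 = (3.54603 − 1)/3.54603 × 100 = 71.7995%

71.8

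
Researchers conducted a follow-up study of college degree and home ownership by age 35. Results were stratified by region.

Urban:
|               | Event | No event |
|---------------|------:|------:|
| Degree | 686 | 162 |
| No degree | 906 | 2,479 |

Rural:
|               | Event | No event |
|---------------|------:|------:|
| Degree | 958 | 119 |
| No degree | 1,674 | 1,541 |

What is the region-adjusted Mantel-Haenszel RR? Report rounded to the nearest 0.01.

2.10

RR_MH = Σ(aᵢ·n₀ᵢ/nᵢ) / Σ(cᵢ·n₁ᵢ/nᵢ), with n₁ᵢ = aᵢ+bᵢ (exposed), n₀ᵢ = cᵢ+dᵢ (unexposed), nᵢ = n₁ᵢ+n₀ᵢ.
Stratum 1 (Urban): n₁ = 848, n₀ = 3385, n = 4233; a·n₀/n = 686·3385/4233 = 548.5731; c·n₁/n = 906·848/4233 = 181.4996
Stratum 2 (Rural): n₁ = 1077, n₀ = 3215, n = 4292; a·n₀/n = 958·3215/4292 = 717.6072; c·n₁/n = 1674·1077/4292 = 420.0601
RR_MH = (548.5731 + 717.6072) / (181.4996 + 420.0601) = 1266.1803 / 601.5598 = 2.10483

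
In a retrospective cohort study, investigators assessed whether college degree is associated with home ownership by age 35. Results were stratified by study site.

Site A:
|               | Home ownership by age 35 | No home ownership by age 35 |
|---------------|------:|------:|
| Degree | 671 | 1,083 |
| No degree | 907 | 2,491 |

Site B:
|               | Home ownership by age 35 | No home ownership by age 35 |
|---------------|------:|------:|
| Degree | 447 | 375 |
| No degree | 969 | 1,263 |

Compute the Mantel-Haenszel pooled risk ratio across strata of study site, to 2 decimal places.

1.35

RR_MH = Σ(aᵢ·n₀ᵢ/nᵢ) / Σ(cᵢ·n₁ᵢ/nᵢ), with n₁ᵢ = aᵢ+bᵢ (exposed), n₀ᵢ = cᵢ+dᵢ (unexposed), nᵢ = n₁ᵢ+n₀ᵢ.
Stratum 1 (Site A): n₁ = 1754, n₀ = 3398, n = 5152; a·n₀/n = 671·3398/5152 = 442.5578; c·n₁/n = 907·1754/5152 = 308.7884
Stratum 2 (Site B): n₁ = 822, n₀ = 2232, n = 3054; a·n₀/n = 447·2232/3054 = 326.6876; c·n₁/n = 969·822/3054 = 260.8114
RR_MH = (442.5578 + 326.6876) / (308.7884 + 260.8114) = 769.2455 / 569.5998 = 1.35050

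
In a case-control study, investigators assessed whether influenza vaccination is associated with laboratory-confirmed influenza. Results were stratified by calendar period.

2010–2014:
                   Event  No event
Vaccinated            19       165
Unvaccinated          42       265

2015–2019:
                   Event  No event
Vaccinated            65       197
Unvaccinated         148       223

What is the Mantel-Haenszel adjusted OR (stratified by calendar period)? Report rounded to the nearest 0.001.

0.551

OR_MH = Σ(aᵢdᵢ/nᵢ) / Σ(bᵢcᵢ/nᵢ), where nᵢ is the stratum total.
Stratum 1 (2010–2014): n = 491; a·d/n = 19·265/491 = 10.2546; b·c/n = 165·42/491 = 14.1141
Stratum 2 (2015–2019): n = 633; a·d/n = 65·223/633 = 22.8989; b·c/n = 197·148/633 = 46.0600
OR_MH = (10.2546 + 22.8989) / (14.1141 + 46.0600) = 33.1535 / 60.1741 = 0.55096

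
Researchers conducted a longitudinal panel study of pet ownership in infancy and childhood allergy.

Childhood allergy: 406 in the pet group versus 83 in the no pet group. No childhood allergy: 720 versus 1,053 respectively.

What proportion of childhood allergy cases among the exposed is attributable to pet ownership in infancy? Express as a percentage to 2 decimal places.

79.74

From the description: a = 406, b = 720, c = 83, d = 1053.
Risk in exposed = 406/1126 = 0.36057; risk in unexposed = 83/1136 = 0.07306.
RR = 0.36057/0.07306 = 4.93501
AR% = (RR − 1)/RR × 100 = (4.93501 − 1)/4.93501 × 100 = 79.7366%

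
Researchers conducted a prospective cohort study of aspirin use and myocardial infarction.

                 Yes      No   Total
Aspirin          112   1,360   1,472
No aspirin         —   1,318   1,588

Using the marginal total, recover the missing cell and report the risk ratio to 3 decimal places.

0.448

The missing cell is in the unexposed row: 1588 − 1318 = 270.
So a = 112, b = 1360, c = 270, d = 1318.
RR = [a/(a+b)] / [c/(c+d)] = (112/1472) / (270/1588) = 0.07609/0.17003 = 0.44750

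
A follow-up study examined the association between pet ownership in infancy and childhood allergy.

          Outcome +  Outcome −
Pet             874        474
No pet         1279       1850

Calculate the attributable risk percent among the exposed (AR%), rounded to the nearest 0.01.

Cells: a = 874, b = 474, c = 1279, d = 1850.
Risk in exposed = 874/1348 = 0.64837; risk in unexposed = 1279/3129 = 0.40876.
RR = 0.64837/0.40876 = 1.58619
AR% = (RR − 1)/RR × 100 = (1.58619 − 1)/1.58619 × 100 = 36.9560%

36.96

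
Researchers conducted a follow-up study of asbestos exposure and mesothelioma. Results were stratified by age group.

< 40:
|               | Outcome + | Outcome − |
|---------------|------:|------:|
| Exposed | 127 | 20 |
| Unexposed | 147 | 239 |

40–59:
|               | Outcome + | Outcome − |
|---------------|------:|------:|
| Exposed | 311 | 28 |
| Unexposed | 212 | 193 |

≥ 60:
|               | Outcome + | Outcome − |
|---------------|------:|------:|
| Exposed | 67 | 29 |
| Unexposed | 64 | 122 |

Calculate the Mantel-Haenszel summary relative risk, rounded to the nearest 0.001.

1.922

RR_MH = Σ(aᵢ·n₀ᵢ/nᵢ) / Σ(cᵢ·n₁ᵢ/nᵢ), with n₁ᵢ = aᵢ+bᵢ (exposed), n₀ᵢ = cᵢ+dᵢ (unexposed), nᵢ = n₁ᵢ+n₀ᵢ.
Stratum 1 (< 40): n₁ = 147, n₀ = 386, n = 533; a·n₀/n = 127·386/533 = 91.9737; c·n₁/n = 147·147/533 = 40.5422
Stratum 2 (40–59): n₁ = 339, n₀ = 405, n = 744; a·n₀/n = 311·405/744 = 169.2944; c·n₁/n = 212·339/744 = 96.5968
Stratum 3 (≥ 60): n₁ = 96, n₀ = 186, n = 282; a·n₀/n = 67·186/282 = 44.1915; c·n₁/n = 64·96/282 = 21.7872
RR_MH = (91.9737 + 169.2944 + 44.1915) / (40.5422 + 96.5968 + 21.7872) = 305.4596 / 158.9262 = 1.92202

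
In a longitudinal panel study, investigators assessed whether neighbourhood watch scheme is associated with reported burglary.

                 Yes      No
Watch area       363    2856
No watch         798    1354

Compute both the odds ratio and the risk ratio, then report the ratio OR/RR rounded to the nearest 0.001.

Cells: a = 363, b = 2856, c = 798, d = 1354.
OR = (363·1354)/(2856·798) = 491502/2279088 = 0.21566
Risk in exposed = 363/3219 = 0.11277; risk in unexposed = 798/2152 = 0.37082; RR = 0.30411
OR/RR = 0.21566 / 0.30411 = 0.70915
The outcome is not rare, so the OR lies further from 1 than the RR.

0.709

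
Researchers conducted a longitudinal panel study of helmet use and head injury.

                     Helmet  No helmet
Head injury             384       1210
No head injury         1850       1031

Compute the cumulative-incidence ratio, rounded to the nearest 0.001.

0.318

Reading the table with exposure as columns: a = 384 (Helmet, case), b = 1850 (Helmet, non-case), c = 1210 (No helmet, case), d = 1031.
Risk in exposed = 384/2234 = 0.17189; risk in unexposed = 1210/2241 = 0.53994.
RR = 0.17189 / 0.53994 = 0.31835
The risk is 68% lower among the exposed than among the unexposed.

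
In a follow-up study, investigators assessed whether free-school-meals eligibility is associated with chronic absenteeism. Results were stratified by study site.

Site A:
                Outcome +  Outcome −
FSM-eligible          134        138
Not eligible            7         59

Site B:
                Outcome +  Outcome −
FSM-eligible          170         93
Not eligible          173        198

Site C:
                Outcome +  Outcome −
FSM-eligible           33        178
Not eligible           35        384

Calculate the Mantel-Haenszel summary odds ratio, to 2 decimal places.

2.53

OR_MH = Σ(aᵢdᵢ/nᵢ) / Σ(bᵢcᵢ/nᵢ), where nᵢ is the stratum total.
Stratum 1 (Site A): n = 338; a·d/n = 134·59/338 = 23.3905; b·c/n = 138·7/338 = 2.8580
Stratum 2 (Site B): n = 634; a·d/n = 170·198/634 = 53.0915; b·c/n = 93·173/634 = 25.3770
Stratum 3 (Site C): n = 630; a·d/n = 33·384/630 = 20.1143; b·c/n = 178·35/630 = 9.8889
OR_MH = (23.3905 + 53.0915 + 20.1143) / (2.8580 + 25.3770 + 9.8889) = 96.5963 / 38.1238 = 2.53375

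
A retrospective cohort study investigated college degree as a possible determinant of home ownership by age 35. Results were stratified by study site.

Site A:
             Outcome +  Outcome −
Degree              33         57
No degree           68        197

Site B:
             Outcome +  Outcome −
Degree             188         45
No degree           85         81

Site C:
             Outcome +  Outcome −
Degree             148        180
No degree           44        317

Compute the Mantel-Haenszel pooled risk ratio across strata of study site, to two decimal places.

2.05

RR_MH = Σ(aᵢ·n₀ᵢ/nᵢ) / Σ(cᵢ·n₁ᵢ/nᵢ), with n₁ᵢ = aᵢ+bᵢ (exposed), n₀ᵢ = cᵢ+dᵢ (unexposed), nᵢ = n₁ᵢ+n₀ᵢ.
Stratum 1 (Site A): n₁ = 90, n₀ = 265, n = 355; a·n₀/n = 33·265/355 = 24.6338; c·n₁/n = 68·90/355 = 17.2394
Stratum 2 (Site B): n₁ = 233, n₀ = 166, n = 399; a·n₀/n = 188·166/399 = 78.2155; c·n₁/n = 85·233/399 = 49.6366
Stratum 3 (Site C): n₁ = 328, n₀ = 361, n = 689; a·n₀/n = 148·361/689 = 77.5443; c·n₁/n = 44·328/689 = 20.9463
RR_MH = (24.6338 + 78.2155 + 77.5443) / (17.2394 + 49.6366 + 20.9463) = 180.3936 / 87.8223 = 2.05407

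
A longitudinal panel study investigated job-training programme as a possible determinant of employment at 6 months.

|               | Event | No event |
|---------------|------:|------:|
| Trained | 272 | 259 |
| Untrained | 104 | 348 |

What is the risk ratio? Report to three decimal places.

2.226

Cells: a = 272, b = 259, c = 104, d = 348.
Risk in exposed = 272/531 = 0.51224; risk in unexposed = 104/452 = 0.23009.
RR = 0.51224 / 0.23009 = 2.22628
The risk among the exposed is 2.23 times that among the unexposed.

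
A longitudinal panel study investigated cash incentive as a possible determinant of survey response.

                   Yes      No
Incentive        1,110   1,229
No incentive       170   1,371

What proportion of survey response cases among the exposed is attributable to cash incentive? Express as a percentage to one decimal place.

Cells: a = 1110, b = 1229, c = 170, d = 1371.
Risk in exposed = 1110/2339 = 0.47456; risk in unexposed = 170/1541 = 0.11032.
RR = 0.47456/0.11032 = 4.30176
AR% = (RR − 1)/RR × 100 = (4.30176 − 1)/4.30176 × 100 = 76.7537%

76.8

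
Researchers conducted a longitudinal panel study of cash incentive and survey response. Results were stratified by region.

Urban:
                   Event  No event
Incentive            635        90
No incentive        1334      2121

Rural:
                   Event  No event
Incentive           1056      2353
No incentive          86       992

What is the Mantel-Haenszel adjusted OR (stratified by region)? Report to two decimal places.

OR_MH = Σ(aᵢdᵢ/nᵢ) / Σ(bᵢcᵢ/nᵢ), where nᵢ is the stratum total.
Stratum 1 (Urban): n = 4180; a·d/n = 635·2121/4180 = 322.2093; b·c/n = 90·1334/4180 = 28.7225
Stratum 2 (Rural): n = 4487; a·d/n = 1056·992/4487 = 233.4638; b·c/n = 2353·86/4487 = 45.0987
OR_MH = (322.2093 + 233.4638) / (28.7225 + 45.0987) = 555.6731 / 73.8212 = 7.52728

7.53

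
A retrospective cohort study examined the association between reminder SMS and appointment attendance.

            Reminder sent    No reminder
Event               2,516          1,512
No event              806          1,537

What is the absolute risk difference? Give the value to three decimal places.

0.261

Reading the table with exposure as columns: a = 2516 (Reminder sent, case), b = 806 (Reminder sent, non-case), c = 1512 (No reminder, case), d = 1537.
Risk in exposed = 2516/3322 = 0.757375; risk in unexposed = 1512/3049 = 0.495900.
Risk difference = 0.757375 − 0.495900 = 0.261475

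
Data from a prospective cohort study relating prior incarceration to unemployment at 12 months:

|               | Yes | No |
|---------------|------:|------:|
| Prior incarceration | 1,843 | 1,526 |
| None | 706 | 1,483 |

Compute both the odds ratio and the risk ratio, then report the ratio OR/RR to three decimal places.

Cells: a = 1843, b = 1526, c = 706, d = 1483.
OR = (1843·1483)/(1526·706) = 2733169/1077356 = 2.53692
Risk in exposed = 1843/3369 = 0.54705; risk in unexposed = 706/2189 = 0.32252; RR = 1.69615
OR/RR = 2.53692 / 1.69615 = 1.49569
The outcome is not rare, so the OR lies further from 1 than the RR.

1.496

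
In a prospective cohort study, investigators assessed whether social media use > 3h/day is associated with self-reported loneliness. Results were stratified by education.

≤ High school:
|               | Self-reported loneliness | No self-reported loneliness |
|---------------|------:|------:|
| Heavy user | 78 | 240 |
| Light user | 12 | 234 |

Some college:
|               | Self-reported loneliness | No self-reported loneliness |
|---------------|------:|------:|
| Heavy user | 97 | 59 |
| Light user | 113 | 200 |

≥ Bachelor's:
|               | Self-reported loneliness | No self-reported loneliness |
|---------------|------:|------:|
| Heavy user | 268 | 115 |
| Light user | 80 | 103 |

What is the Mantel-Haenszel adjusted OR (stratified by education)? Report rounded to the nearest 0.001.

3.443

OR_MH = Σ(aᵢdᵢ/nᵢ) / Σ(bᵢcᵢ/nᵢ), where nᵢ is the stratum total.
Stratum 1 (≤ High school): n = 564; a·d/n = 78·234/564 = 32.3617; b·c/n = 240·12/564 = 5.1064
Stratum 2 (Some college): n = 469; a·d/n = 97·200/469 = 41.3646; b·c/n = 59·113/469 = 14.2154
Stratum 3 (≥ Bachelor's): n = 566; a·d/n = 268·103/566 = 48.7703; b·c/n = 115·80/566 = 16.2544
OR_MH = (32.3617 + 41.3646 + 48.7703) / (5.1064 + 14.2154 + 16.2544) = 122.4966 / 35.5762 = 3.44322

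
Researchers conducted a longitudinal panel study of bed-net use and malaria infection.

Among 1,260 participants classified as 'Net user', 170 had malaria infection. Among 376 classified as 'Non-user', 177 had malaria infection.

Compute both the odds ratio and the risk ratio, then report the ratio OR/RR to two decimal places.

0.61

From the description: a = 170, b = 1090, c = 177, d = 199.
OR = (170·199)/(1090·177) = 33830/192930 = 0.17535
Risk in exposed = 170/1260 = 0.13492; risk in unexposed = 177/376 = 0.47074; RR = 0.28661
OR/RR = 0.17535 / 0.28661 = 0.61180
The outcome is not rare, so the OR lies further from 1 than the RR.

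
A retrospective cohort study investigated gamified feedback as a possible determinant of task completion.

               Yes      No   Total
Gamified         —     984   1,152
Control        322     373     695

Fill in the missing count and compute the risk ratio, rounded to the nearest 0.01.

The missing cell is in the exposed row: 1152 − 984 = 168.
So a = 168, b = 984, c = 322, d = 373.
RR = [a/(a+b)] / [c/(c+d)] = (168/1152) / (322/695) = 0.14583/0.46331 = 0.31476

0.31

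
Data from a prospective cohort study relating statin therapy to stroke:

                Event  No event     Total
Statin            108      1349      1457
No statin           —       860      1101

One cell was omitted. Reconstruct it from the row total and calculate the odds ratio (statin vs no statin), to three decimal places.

0.286

The missing cell is in the unexposed row: 1101 − 860 = 241.
So a = 108, b = 1349, c = 241, d = 860.
OR = (a·d)/(b·c) = (108 × 860) / (1349 × 241) = 92880 / 325109 = 0.28569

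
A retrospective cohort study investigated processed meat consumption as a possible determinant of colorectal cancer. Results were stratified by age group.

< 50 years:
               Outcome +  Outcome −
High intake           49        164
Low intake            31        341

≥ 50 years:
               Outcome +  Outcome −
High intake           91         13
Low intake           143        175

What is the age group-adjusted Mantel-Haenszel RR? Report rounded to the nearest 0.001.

RR_MH = Σ(aᵢ·n₀ᵢ/nᵢ) / Σ(cᵢ·n₁ᵢ/nᵢ), with n₁ᵢ = aᵢ+bᵢ (exposed), n₀ᵢ = cᵢ+dᵢ (unexposed), nᵢ = n₁ᵢ+n₀ᵢ.
Stratum 1 (< 50 years): n₁ = 213, n₀ = 372, n = 585; a·n₀/n = 49·372/585 = 31.1590; c·n₁/n = 31·213/585 = 11.2872
Stratum 2 (≥ 50 years): n₁ = 104, n₀ = 318, n = 422; a·n₀/n = 91·318/422 = 68.5735; c·n₁/n = 143·104/422 = 35.2417
RR_MH = (31.1590 + 68.5735) / (11.2872 + 35.2417) = 99.7324 / 46.5289 = 2.14345

2.143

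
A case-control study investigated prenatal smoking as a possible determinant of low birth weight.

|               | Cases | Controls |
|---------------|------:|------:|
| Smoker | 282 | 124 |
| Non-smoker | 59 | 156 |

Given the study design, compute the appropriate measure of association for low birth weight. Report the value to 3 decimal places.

6.013

Cells: a = 282, b = 124, c = 59, d = 156.
This is a case-control study: participants were sampled on outcome status, so risks in the source population cannot be estimated directly — relative risk is not valid here. The odds ratio is the appropriate measure.
OR = (a·d)/(b·c) = (282 × 156) / (124 × 59) = 43992 / 7316 = 6.01312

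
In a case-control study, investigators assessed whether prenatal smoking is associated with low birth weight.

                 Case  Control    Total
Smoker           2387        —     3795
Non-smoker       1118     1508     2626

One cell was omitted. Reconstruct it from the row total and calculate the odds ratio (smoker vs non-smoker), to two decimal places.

The missing cell is in the exposed row: 3795 − 2387 = 1408.
So a = 2387, b = 1408, c = 1118, d = 1508.
OR = (a·d)/(b·c) = (2387 × 1508) / (1408 × 1118) = 3599596 / 1574144 = 2.28670

2.29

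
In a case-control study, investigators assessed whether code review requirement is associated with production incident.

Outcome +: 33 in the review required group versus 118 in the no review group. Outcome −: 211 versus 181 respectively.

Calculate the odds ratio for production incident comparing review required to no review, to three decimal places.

From the description: a = 33, b = 211, c = 118, d = 181.
OR = (a·d)/(b·c) = (33 × 181) / (211 × 118) = 5973 / 24898 = 0.23990
Exposure is associated with lower odds of production incident (OR = 0.24 < 1).

0.240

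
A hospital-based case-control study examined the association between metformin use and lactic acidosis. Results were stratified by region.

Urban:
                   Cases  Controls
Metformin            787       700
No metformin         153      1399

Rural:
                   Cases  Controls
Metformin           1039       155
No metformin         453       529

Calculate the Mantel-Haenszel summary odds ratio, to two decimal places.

9.11

OR_MH = Σ(aᵢdᵢ/nᵢ) / Σ(bᵢcᵢ/nᵢ), where nᵢ is the stratum total.
Stratum 1 (Urban): n = 3039; a·d/n = 787·1399/3039 = 362.2945; b·c/n = 700·153/3039 = 35.2419
Stratum 2 (Rural): n = 2176; a·d/n = 1039·529/2176 = 252.5878; b·c/n = 155·453/2176 = 32.2679
OR_MH = (362.2945 + 252.5878) / (35.2419 + 32.2679) = 614.8823 / 67.5098 = 9.10805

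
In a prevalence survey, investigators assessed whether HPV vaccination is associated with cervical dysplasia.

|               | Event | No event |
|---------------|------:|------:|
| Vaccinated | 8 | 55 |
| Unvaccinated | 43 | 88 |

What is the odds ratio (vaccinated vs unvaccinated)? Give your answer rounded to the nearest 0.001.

Cells: a = 8, b = 55, c = 43, d = 88.
OR = (a·d)/(b·c) = (8 × 88) / (55 × 43) = 704 / 2365 = 0.29767
Exposure is associated with lower odds of cervical dysplasia (OR = 0.30 < 1).

0.298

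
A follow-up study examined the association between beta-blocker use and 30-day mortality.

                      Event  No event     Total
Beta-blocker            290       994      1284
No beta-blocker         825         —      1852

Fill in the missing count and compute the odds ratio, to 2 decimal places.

0.36

The missing cell is in the unexposed row: 1852 − 825 = 1027.
So a = 290, b = 994, c = 825, d = 1027.
OR = (a·d)/(b·c) = (290 × 1027) / (994 × 825) = 297830 / 820050 = 0.36319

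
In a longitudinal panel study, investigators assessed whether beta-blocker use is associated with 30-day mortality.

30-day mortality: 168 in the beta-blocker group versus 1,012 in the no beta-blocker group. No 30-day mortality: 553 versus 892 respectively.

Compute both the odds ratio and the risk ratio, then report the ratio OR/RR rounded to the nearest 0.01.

0.61

From the description: a = 168, b = 553, c = 1012, d = 892.
OR = (168·892)/(553·1012) = 149856/559636 = 0.26777
Risk in exposed = 168/721 = 0.23301; risk in unexposed = 1012/1904 = 0.53151; RR = 0.43839
OR/RR = 0.26777 / 0.43839 = 0.61081
The outcome is not rare, so the OR lies further from 1 than the RR.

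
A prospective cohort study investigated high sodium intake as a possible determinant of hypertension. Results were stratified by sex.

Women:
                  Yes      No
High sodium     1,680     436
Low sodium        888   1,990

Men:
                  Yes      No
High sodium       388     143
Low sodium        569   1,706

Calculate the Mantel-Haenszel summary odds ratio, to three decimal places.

8.499

OR_MH = Σ(aᵢdᵢ/nᵢ) / Σ(bᵢcᵢ/nᵢ), where nᵢ is the stratum total.
Stratum 1 (Women): n = 4994; a·d/n = 1680·1990/4994 = 669.4433; b·c/n = 436·888/4994 = 77.5266
Stratum 2 (Men): n = 2806; a·d/n = 388·1706/2806 = 235.8974; b·c/n = 143·569/2806 = 28.9975
OR_MH = (669.4433 + 235.8974) / (77.5266 + 28.9975) = 905.3407 / 106.5241 = 8.49893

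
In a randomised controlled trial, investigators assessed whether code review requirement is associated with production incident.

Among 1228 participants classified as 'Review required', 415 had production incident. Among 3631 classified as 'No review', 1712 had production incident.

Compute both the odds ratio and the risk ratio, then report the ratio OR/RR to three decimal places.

0.798

From the description: a = 415, b = 813, c = 1712, d = 1919.
OR = (415·1919)/(813·1712) = 796385/1391856 = 0.57217
Risk in exposed = 415/1228 = 0.33795; risk in unexposed = 1712/3631 = 0.47150; RR = 0.71676
OR/RR = 0.57217 / 0.71676 = 0.79828
The outcome is not rare, so the OR lies further from 1 than the RR.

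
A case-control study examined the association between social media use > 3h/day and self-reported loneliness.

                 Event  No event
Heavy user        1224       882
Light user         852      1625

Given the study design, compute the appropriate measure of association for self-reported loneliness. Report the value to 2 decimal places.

2.65

Cells: a = 1224, b = 882, c = 852, d = 1625.
This is a case-control study: participants were sampled on outcome status, so risks in the source population cannot be estimated directly — relative risk is not valid here. The odds ratio is the appropriate measure.
OR = (a·d)/(b·c) = (1224 × 1625) / (882 × 852) = 1989000 / 751464 = 2.64683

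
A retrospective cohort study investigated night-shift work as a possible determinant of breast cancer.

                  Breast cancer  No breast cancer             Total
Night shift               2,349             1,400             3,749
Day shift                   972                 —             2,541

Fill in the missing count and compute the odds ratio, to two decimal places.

2.71

The missing cell is in the unexposed row: 2541 − 972 = 1569.
So a = 2349, b = 1400, c = 972, d = 1569.
OR = (a·d)/(b·c) = (2349 × 1569) / (1400 × 972) = 3685581 / 1360800 = 2.70839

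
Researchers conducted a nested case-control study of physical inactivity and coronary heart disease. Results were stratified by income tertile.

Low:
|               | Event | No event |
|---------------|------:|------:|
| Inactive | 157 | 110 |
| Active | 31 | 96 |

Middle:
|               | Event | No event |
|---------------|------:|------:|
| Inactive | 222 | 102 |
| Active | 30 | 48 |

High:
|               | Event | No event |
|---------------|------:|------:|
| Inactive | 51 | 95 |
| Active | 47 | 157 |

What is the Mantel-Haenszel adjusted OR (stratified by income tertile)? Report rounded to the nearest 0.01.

OR_MH = Σ(aᵢdᵢ/nᵢ) / Σ(bᵢcᵢ/nᵢ), where nᵢ is the stratum total.
Stratum 1 (Low): n = 394; a·d/n = 157·96/394 = 38.2538; b·c/n = 110·31/394 = 8.6548
Stratum 2 (Middle): n = 402; a·d/n = 222·48/402 = 26.5075; b·c/n = 102·30/402 = 7.6119
Stratum 3 (High): n = 350; a·d/n = 51·157/350 = 22.8771; b·c/n = 95·47/350 = 12.7571
OR_MH = (38.2538 + 26.5075 + 22.8771) / (8.6548 + 7.6119 + 12.7571) = 87.6384 / 29.0239 = 3.01953

3.02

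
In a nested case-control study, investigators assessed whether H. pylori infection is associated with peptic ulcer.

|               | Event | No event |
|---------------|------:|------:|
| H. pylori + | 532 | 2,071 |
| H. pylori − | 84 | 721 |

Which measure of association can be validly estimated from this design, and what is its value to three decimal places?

2.205

Cells: a = 532, b = 2071, c = 84, d = 721.
This is a nested case-control study: participants were sampled on outcome status, so risks in the source population cannot be estimated directly — relative risk is not valid here. The odds ratio is the appropriate measure.
OR = (a·d)/(b·c) = (532 × 721) / (2071 × 84) = 383572 / 173964 = 2.20489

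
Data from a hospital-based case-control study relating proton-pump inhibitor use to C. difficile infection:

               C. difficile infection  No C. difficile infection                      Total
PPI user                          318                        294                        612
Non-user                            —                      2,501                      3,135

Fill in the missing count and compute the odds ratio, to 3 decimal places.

4.267

The missing cell is in the unexposed row: 3135 − 2501 = 634.
So a = 318, b = 294, c = 634, d = 2501.
OR = (a·d)/(b·c) = (318 × 2501) / (294 × 634) = 795318 / 186396 = 4.26682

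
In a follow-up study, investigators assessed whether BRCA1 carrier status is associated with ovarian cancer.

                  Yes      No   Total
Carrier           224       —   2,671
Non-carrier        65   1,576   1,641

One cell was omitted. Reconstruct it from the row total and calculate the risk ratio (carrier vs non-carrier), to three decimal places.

2.117

The missing cell is in the exposed row: 2671 − 224 = 2447.
So a = 224, b = 2447, c = 65, d = 1576.
RR = [a/(a+b)] / [c/(c+d)] = (224/2671) / (65/1641) = 0.08386/0.03961 = 2.11724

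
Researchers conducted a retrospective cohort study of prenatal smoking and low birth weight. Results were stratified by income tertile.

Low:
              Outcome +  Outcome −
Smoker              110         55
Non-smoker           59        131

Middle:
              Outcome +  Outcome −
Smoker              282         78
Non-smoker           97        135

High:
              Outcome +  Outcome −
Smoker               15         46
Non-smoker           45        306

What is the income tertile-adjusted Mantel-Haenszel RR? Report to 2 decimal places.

RR_MH = Σ(aᵢ·n₀ᵢ/nᵢ) / Σ(cᵢ·n₁ᵢ/nᵢ), with n₁ᵢ = aᵢ+bᵢ (exposed), n₀ᵢ = cᵢ+dᵢ (unexposed), nᵢ = n₁ᵢ+n₀ᵢ.
Stratum 1 (Low): n₁ = 165, n₀ = 190, n = 355; a·n₀/n = 110·190/355 = 58.8732; c·n₁/n = 59·165/355 = 27.4225
Stratum 2 (Middle): n₁ = 360, n₀ = 232, n = 592; a·n₀/n = 282·232/592 = 110.5135; c·n₁/n = 97·360/592 = 58.9865
Stratum 3 (High): n₁ = 61, n₀ = 351, n = 412; a·n₀/n = 15·351/412 = 12.7791; c·n₁/n = 45·61/412 = 6.6626
RR_MH = (58.8732 + 110.5135 + 12.7791) / (27.4225 + 58.9865 + 6.6626) = 182.1659 / 93.0716 = 1.95727

1.96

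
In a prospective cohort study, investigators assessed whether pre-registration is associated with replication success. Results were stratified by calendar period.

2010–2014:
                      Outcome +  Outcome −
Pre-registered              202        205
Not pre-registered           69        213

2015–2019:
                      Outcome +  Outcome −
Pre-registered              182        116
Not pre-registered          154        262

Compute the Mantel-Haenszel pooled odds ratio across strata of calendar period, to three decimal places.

OR_MH = Σ(aᵢdᵢ/nᵢ) / Σ(bᵢcᵢ/nᵢ), where nᵢ is the stratum total.
Stratum 1 (2010–2014): n = 689; a·d/n = 202·213/689 = 62.4470; b·c/n = 205·69/689 = 20.5298
Stratum 2 (2015–2019): n = 714; a·d/n = 182·262/714 = 66.7843; b·c/n = 116·154/714 = 25.0196
OR_MH = (62.4470 + 66.7843) / (20.5298 + 25.0196) = 129.2313 / 45.5494 = 2.83717

2.837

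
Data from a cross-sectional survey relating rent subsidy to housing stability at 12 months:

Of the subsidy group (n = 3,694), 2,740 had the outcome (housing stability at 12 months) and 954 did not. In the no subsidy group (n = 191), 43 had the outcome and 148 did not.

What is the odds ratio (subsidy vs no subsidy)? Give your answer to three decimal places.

9.885

From the description: a = 2740, b = 954, c = 43, d = 148.
OR = (a·d)/(b·c) = (2740 × 148) / (954 × 43) = 405520 / 41022 = 9.88543
The odds of housing stability at 12 months are about 9.89 times as high in the subsidy group.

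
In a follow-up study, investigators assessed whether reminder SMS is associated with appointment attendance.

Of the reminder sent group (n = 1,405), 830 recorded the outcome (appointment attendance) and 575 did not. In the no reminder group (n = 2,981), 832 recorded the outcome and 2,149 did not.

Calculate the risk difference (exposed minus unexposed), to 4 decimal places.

From the description: a = 830, b = 575, c = 832, d = 2149.
Risk in exposed = 830/1405 = 0.590747; risk in unexposed = 832/2981 = 0.279101.
Risk difference = 0.590747 − 0.279101 = 0.311646

0.3116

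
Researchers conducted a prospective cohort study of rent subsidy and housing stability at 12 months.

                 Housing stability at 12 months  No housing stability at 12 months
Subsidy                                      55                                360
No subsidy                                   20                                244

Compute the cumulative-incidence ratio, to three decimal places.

1.749

Cells: a = 55, b = 360, c = 20, d = 244.
Risk in exposed = 55/415 = 0.13253; risk in unexposed = 20/264 = 0.07576.
RR = 0.13253 / 0.07576 = 1.74940
The risk among the exposed is 1.75 times that among the unexposed.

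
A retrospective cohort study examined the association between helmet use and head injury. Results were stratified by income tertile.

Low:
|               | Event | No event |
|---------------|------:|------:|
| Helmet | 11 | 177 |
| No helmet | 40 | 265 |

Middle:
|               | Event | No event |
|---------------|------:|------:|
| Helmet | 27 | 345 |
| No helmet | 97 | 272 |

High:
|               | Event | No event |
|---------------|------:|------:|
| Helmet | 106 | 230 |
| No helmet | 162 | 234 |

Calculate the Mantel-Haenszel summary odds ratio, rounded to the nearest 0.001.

OR_MH = Σ(aᵢdᵢ/nᵢ) / Σ(bᵢcᵢ/nᵢ), where nᵢ is the stratum total.
Stratum 1 (Low): n = 493; a·d/n = 11·265/493 = 5.9128; b·c/n = 177·40/493 = 14.3611
Stratum 2 (Middle): n = 741; a·d/n = 27·272/741 = 9.9109; b·c/n = 345·97/741 = 45.1619
Stratum 3 (High): n = 732; a·d/n = 106·234/732 = 33.8852; b·c/n = 230·162/732 = 50.9016
OR_MH = (5.9128 + 9.9109 + 33.8852) / (14.3611 + 45.1619 + 50.9016) = 49.7090 / 110.4246 = 0.45016

0.450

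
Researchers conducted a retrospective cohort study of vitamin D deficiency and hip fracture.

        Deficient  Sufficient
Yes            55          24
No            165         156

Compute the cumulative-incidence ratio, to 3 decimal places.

Reading the table with exposure as columns: a = 55 (Deficient, case), b = 165 (Deficient, non-case), c = 24 (Sufficient, case), d = 156.
Risk in exposed = 55/220 = 0.25000; risk in unexposed = 24/180 = 0.13333.
RR = 0.25000 / 0.13333 = 1.87500
The risk among the exposed is 1.88 times that among the unexposed.

1.875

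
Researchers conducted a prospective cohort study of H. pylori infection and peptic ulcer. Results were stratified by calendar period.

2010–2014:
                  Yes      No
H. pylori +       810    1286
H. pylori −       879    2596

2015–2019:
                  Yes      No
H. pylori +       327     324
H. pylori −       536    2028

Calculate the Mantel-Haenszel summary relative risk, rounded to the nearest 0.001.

RR_MH = Σ(aᵢ·n₀ᵢ/nᵢ) / Σ(cᵢ·n₁ᵢ/nᵢ), with n₁ᵢ = aᵢ+bᵢ (exposed), n₀ᵢ = cᵢ+dᵢ (unexposed), nᵢ = n₁ᵢ+n₀ᵢ.
Stratum 1 (2010–2014): n₁ = 2096, n₀ = 3475, n = 5571; a·n₀/n = 810·3475/5571 = 505.2504; c·n₁/n = 879·2096/5571 = 330.7097
Stratum 2 (2015–2019): n₁ = 651, n₀ = 2564, n = 3215; a·n₀/n = 327·2564/3215 = 260.7863; c·n₁/n = 536·651/3215 = 108.5337
RR_MH = (505.2504 + 260.7863) / (330.7097 + 108.5337) = 766.0367 / 439.2435 = 1.74399

1.744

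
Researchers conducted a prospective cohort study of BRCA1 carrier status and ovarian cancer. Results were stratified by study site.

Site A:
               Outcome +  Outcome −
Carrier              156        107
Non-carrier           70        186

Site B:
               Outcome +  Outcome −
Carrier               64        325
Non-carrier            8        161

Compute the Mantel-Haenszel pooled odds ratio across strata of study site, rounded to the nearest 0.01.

3.90

OR_MH = Σ(aᵢdᵢ/nᵢ) / Σ(bᵢcᵢ/nᵢ), where nᵢ is the stratum total.
Stratum 1 (Site A): n = 519; a·d/n = 156·186/519 = 55.9075; b·c/n = 107·70/519 = 14.4316
Stratum 2 (Site B): n = 558; a·d/n = 64·161/558 = 18.4659; b·c/n = 325·8/558 = 4.6595
OR_MH = (55.9075 + 18.4659) / (14.4316 + 4.6595) = 74.3735 / 19.0911 = 3.89571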